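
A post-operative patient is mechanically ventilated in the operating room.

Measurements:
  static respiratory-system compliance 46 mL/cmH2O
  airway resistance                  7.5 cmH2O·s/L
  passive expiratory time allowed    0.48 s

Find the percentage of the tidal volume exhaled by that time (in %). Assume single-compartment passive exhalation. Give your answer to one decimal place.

75.1

τ = R × C = 7.5 × 46 mL/cmH2O = 7.5 × 0.046 L/cmH2O = 0.345 s.
Passive exhalation: V(t)/V₀ = e^(−t/τ) = e^(−0.48/0.345) = 0.2488.
Fraction exhaled = 1 − 0.2488 = 0.7512 → 75.12%.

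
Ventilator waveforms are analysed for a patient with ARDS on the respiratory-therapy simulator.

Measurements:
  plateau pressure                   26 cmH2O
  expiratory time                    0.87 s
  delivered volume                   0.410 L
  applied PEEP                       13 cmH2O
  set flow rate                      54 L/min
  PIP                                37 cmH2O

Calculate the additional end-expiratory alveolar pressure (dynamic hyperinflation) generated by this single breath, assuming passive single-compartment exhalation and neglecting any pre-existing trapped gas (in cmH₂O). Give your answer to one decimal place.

1.4

Flow: 54 L/min ÷ 60 = 0.9 L/s.
R = (PIP − Pplat)/V̇ = (37 − 26) / 0.9 = 11.0/0.9 = 12.222 cmH2O·s/L.
C = Vt/(Pplat − PEEP) = 410.0 / (26 − 13) = 410.0/13.0 = 31.538 mL/cmH2O.
τ = R × C = 12.222 × 0.03154 L/cmH2O = 0.3855 s.
Fraction remaining = e^(−Te/τ) = e^(−0.87/0.3855) = 0.1047; trapped volume = 410.0 × 0.1047 = 42.927 mL.
Additional alveolar pressure from trapping ≈ V_trapped / C = 42.927 / 31.538 = 1.361 cmH2O.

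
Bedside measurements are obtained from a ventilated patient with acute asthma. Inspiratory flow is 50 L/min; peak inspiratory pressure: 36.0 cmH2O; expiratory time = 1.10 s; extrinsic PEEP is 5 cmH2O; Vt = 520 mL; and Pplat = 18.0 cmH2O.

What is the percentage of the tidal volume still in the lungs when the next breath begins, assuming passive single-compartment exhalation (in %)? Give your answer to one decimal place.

Flow: 50 L/min ÷ 60 = 0.8333 L/s.
R = (PIP − Pplat)/V̇ = (36.0 − 18.0) / 0.8333 = 18.0/0.8333 = 21.601 cmH2O·s/L.
C = Vt/(Pplat − PEEP) = 520.0 / (18.0 − 5) = 520.0/13.0 = 40.0 mL/cmH2O.
τ = R × C = 21.601 × 0.04 L/cmH2O = 0.864 s.
Fraction remaining at end-expiration = e^(−Te/τ) = e^(−1.10/0.864) = 0.2799 → 27.99%.

28.0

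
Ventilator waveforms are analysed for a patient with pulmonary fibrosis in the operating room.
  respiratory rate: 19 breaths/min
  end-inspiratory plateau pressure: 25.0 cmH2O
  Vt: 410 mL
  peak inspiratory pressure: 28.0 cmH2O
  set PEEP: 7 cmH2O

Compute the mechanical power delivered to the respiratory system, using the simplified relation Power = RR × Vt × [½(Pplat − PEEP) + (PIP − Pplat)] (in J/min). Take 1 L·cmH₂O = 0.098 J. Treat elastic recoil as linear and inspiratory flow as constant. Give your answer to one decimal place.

9.2

Per-breath work = Vt × [½(Pplat−PEEP) + (PIP−Pplat)] = 0.410 × [0.5×18.0 + 3.0] = 0.410 × 12.0 = 4.92 L·cmH2O.
Power = 19 × 4.92 = 93.48 L·cmH2O/min.
× 0.098 J/(L·cmH2O) → 9.161 J/min.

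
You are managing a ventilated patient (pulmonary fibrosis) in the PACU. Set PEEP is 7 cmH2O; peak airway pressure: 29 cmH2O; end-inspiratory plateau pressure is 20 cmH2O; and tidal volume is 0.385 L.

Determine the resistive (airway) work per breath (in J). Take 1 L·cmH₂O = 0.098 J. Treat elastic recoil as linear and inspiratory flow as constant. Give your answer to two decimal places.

0.34

With constant inspiratory flow the resistive pressure is constant at PIP − Pplat = 29 − 20 = 9.0 cmH2O, so resistive work = 9.0 × 0.385 = 3.465 L·cmH2O.
× 0.098 J/(L·cmH2O) → 0.3396 J.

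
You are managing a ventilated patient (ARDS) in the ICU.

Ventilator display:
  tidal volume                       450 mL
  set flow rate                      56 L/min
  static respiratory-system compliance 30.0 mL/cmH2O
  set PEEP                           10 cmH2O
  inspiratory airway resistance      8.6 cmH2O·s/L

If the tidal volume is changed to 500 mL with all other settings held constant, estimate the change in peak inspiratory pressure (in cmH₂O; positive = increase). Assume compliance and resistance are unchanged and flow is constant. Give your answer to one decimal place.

1.7

PIP = Vt/C + R·V̇ + PEEP (constant-flow equation of motion).
Only the elastic term changes: ΔPIP = ΔVt / C = (500 − 450) / 30.0 = 1.667 cmH2O.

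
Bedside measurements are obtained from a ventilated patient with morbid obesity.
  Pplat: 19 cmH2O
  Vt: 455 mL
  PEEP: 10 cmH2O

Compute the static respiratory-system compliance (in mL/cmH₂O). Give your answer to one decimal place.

Cstat = Vt / (Pplat − PEEP) = 455 / (19 − 10) = 455 / 9.0 = 50.556 mL/cmH2O.

50.6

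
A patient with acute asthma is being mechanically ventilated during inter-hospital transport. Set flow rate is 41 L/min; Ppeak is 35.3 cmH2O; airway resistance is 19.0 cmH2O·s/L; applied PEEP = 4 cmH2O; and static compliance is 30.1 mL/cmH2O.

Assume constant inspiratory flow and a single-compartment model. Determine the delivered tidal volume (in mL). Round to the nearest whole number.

551

Flow: 41 L/min ÷ 60 = 0.6833 L/s.
Equation of motion (constant flow): PIP = Vt/C + R·V̇ + PEEP.
Vt/C = PIP − R·V̇ − PEEP = 35.3 − 12.983 − 4 = 18.317 cmH2O.
Vt = C × 18.317 = 30.1 × 18.317 = 551.34 mL.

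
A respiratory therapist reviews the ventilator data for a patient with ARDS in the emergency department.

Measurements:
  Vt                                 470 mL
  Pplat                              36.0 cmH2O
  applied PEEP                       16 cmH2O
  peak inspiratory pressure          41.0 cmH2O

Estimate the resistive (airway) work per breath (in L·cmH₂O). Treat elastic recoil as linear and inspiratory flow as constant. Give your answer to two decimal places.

With constant inspiratory flow the resistive pressure is constant at PIP − Pplat = 41.0 − 36.0 = 5.0 cmH2O, so resistive work = 5.0 × 0.470 = 2.35 L·cmH2O.

2.35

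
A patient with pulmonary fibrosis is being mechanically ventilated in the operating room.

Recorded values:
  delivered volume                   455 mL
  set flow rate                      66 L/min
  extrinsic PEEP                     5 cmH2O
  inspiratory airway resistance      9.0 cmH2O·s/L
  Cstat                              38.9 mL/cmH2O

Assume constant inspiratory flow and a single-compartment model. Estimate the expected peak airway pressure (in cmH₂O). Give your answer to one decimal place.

Flow: 66 L/min ÷ 60 = 1.1 L/s.
Equation of motion (constant flow): PIP = Vt/C + R·V̇ + PEEP.
PIP = 455/38.9 + 9.0×1.1 + 5 = 11.697 + 9.9 + 5 = 26.597 cmH2O.

26.6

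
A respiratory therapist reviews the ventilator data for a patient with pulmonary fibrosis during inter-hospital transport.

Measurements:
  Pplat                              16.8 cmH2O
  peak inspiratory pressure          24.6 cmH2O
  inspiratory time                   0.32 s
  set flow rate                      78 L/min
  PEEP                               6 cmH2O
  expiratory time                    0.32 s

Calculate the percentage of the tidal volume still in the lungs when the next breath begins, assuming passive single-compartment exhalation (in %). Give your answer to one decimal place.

Flow: 78 L/min ÷ 60 = 1.3 L/s.
Vt = flow × Ti = 1.3 L/s × 0.32 s × 1000 mL/L = 416.0 mL.
R = (PIP − Pplat)/V̇ = (24.6 − 16.8) / 1.3 = 7.8/1.3 = 6.0 cmH2O·s/L.
C = Vt/(Pplat − PEEP) = 416.0 / (16.8 − 6) = 416.0/10.8 = 38.519 mL/cmH2O.
τ = R × C = 6.0 × 0.03852 L/cmH2O = 0.2311 s.
Fraction remaining at end-expiration = e^(−Te/τ) = e^(−0.32/0.2311) = 0.2504 → 25.04%.

25.0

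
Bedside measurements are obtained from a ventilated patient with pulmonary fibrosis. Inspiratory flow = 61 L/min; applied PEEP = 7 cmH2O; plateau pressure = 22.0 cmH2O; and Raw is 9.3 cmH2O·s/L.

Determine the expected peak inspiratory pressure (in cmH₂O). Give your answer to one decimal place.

Flow: 61 L/min ÷ 60 = 1.0167 L/s.
PIP = Pplat + Raw × flow = 22.0 + 9.3 × 1.0167 = 22.0 + 9.455 = 31.455 cmH2O.

31.5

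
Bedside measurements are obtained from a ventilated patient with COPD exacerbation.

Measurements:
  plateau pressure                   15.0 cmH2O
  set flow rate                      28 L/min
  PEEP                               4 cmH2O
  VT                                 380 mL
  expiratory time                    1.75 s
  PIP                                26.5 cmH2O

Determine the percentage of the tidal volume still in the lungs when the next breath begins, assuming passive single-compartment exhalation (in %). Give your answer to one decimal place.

Flow: 28 L/min ÷ 60 = 0.4667 L/s.
R = (PIP − Pplat)/V̇ = (26.5 − 15.0) / 0.4667 = 11.5/0.4667 = 24.641 cmH2O·s/L.
C = Vt/(Pplat − PEEP) = 380.0 / (15.0 − 4) = 380.0/11.0 = 34.545 mL/cmH2O.
τ = R × C = 24.641 × 0.03455 L/cmH2O = 0.8513 s.
Fraction remaining at end-expiration = e^(−Te/τ) = e^(−1.75/0.8513) = 0.128 → 12.8%.

12.8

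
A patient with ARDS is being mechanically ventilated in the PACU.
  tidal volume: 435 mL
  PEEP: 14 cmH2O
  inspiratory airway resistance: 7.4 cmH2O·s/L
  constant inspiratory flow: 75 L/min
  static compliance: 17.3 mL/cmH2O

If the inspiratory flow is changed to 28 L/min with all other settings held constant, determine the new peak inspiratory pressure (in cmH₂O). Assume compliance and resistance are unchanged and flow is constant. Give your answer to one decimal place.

Flow: 75 L/min ÷ 60 = 1.25 L/s.
New flow: 28 L/min ÷ 60 = 0.4667 L/s.
PIP = Vt/C + R·V̇ + PEEP (constant-flow equation of motion).
Only the resistive term changes: ΔPIP = R × ΔV̇ = 7.4 × (0.4667 − 1.25) = 7.4 × -0.7833 = -5.796 cmH2O.
Original PIP = 435/17.3 + 7.4×1.25 + 14 = 48.395 cmH2O; new PIP = 48.395 + (-5.796) = 42.599 cmH2O.

42.6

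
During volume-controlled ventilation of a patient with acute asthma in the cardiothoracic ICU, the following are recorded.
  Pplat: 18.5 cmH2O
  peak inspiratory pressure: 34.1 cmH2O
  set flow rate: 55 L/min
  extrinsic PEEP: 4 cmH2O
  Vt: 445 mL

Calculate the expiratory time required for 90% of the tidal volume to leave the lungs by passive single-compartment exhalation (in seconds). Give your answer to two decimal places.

Flow: 55 L/min ÷ 60 = 0.9167 L/s.
R = (PIP − Pplat)/V̇ = (34.1 − 18.5) / 0.9167 = 15.6/0.9167 = 17.018 cmH2O·s/L.
C = Vt/(Pplat − PEEP) = 445.0 / (18.5 − 4) = 445.0/14.5 = 30.69 mL/cmH2O.
τ = R × C = 17.018 × 0.03069 L/cmH2O = 0.5223 s.
t = −τ·ln(1 − 0.90) = −0.5223·ln(0.1) = 1.203 s.

1.20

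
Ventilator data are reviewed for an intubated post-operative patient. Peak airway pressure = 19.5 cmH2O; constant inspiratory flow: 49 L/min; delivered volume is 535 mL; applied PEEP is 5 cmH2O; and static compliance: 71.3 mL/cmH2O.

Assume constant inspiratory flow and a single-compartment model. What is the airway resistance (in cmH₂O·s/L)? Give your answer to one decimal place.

8.6

Flow: 49 L/min ÷ 60 = 0.8167 L/s.
Equation of motion (constant flow): PIP = Vt/C + R·V̇ + PEEP.
R·V̇ = PIP − Vt/C − PEEP = 19.5 − 535/71.3 − 5 = 19.5 − 7.504 − 5 = 6.996 cmH2O.
R = 6.996 / 0.8167 = 8.566 cmH2O·s/L.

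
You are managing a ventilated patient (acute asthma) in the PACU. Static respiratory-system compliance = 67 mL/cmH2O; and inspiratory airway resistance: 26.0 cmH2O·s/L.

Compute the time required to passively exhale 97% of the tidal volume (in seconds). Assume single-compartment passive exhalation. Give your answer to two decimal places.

τ = R × C = 26.0 × 67 mL/cmH2O = 26.0 × 0.067 L/cmH2O = 1.742 s.
Exhaled fraction f = 1 − e^(−t/τ) → t = −τ·ln(1 − f) = −1.742·ln(0.03) = 6.108 s.

6.11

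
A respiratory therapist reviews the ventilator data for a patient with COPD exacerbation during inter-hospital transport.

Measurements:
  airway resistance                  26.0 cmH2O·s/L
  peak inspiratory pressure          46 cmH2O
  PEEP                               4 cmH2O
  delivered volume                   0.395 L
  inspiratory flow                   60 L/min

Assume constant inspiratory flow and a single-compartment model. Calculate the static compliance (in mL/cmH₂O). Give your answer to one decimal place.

Flow: 60 L/min ÷ 60 = 1 L/s.
Equation of motion (constant flow): PIP = Vt/C + R·V̇ + PEEP.
Vt/C = PIP − R·V̇ − PEEP = 46 − 26.0×1 − 4 = 46 − 26.0 − 4 = 16.0 cmH2O.
C = Vt / 16.0 = 395 / 16.0 = 24.688 mL/cmH2O.

24.7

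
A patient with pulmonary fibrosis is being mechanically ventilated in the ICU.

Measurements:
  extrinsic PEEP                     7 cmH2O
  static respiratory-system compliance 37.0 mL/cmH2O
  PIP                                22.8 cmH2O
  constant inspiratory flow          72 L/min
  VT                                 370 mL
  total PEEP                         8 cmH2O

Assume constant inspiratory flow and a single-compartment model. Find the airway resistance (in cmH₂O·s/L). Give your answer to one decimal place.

Flow: 72 L/min ÷ 60 = 1.2 L/s.
Total PEEP = 8 cmH2O (set 7 + intrinsic 1); this is the baseline alveolar pressure.
Equation of motion (constant flow): PIP = Vt/C + R·V̇ + PEEP.
R·V̇ = PIP − Vt/C − PEEP = 22.8 − 370/37.0 − 8 = 22.8 − 10.0 − 8 = 4.8 cmH2O.
R = 4.8 / 1.2 = 4.0 cmH2O·s/L.

4.0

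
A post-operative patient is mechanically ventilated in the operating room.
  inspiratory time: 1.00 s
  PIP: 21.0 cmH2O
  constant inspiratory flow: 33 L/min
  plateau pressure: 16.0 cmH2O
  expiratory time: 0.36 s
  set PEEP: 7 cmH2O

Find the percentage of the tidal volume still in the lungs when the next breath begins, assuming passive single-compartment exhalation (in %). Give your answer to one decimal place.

Flow: 33 L/min ÷ 60 = 0.55 L/s.
Vt = flow × Ti = 0.55 L/s × 1.00 s × 1000 mL/L = 550.0 mL.
R = (PIP − Pplat)/V̇ = (21.0 − 16.0) / 0.55 = 5.0/0.55 = 9.091 cmH2O·s/L.
C = Vt/(Pplat − PEEP) = 550.0 / (16.0 − 7) = 550.0/9.0 = 61.111 mL/cmH2O.
τ = R × C = 9.091 × 0.06111 L/cmH2O = 0.5556 s.
Fraction remaining at end-expiration = e^(−Te/τ) = e^(−0.36/0.5556) = 0.5231 → 52.31%.

52.3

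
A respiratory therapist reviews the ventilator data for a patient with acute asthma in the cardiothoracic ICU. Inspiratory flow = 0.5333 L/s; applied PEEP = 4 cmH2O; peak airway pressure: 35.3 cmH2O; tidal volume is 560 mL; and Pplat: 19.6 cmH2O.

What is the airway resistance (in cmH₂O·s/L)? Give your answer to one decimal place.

29.4

Raw = (PIP − Pplat) / flow = (35.3 − 19.6) / 0.5333 = 15.7 / 0.5333 = 29.439 cmH2O·s/L.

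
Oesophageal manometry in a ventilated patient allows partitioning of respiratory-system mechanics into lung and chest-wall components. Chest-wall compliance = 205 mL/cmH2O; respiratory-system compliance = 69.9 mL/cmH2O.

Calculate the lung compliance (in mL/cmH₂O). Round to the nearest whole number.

1/CL = 1/Crs − 1/Ccw.
1/CL = 1/69.9 − 1/205 = 0.009428.
CL = 106.07 mL/cmH2O.

106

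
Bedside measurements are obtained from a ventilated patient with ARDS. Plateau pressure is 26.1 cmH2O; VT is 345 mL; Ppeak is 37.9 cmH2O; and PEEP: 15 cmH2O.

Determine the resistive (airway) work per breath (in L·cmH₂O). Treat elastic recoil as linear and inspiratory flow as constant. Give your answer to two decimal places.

4.07

With constant inspiratory flow the resistive pressure is constant at PIP − Pplat = 37.9 − 26.1 = 11.8 cmH2O, so resistive work = 11.8 × 0.345 = 4.071 L·cmH2O.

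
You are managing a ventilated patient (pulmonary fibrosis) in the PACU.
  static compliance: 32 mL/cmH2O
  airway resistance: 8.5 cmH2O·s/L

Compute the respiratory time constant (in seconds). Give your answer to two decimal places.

0.27

τ = R × C = 8.5 × 32 mL/cmH2O = 8.5 × 0.032 L/cmH2O = 0.272 s.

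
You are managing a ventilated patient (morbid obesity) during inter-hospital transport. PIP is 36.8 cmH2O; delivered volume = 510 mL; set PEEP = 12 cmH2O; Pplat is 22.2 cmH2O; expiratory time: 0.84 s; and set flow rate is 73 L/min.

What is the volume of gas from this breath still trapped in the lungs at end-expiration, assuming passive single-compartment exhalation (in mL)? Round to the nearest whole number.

Flow: 73 L/min ÷ 60 = 1.2167 L/s.
R = (PIP − Pplat)/V̇ = (36.8 − 22.2) / 1.2167 = 14.6/1.2167 = 12.0 cmH2O·s/L.
C = Vt/(Pplat − PEEP) = 510.0 / (22.2 − 12) = 510.0/10.2 = 50.0 mL/cmH2O.
τ = R × C = 12.0 × 0.05 L/cmH2O = 0.6 s.
Fraction remaining = e^(−Te/τ) = e^(−0.84/0.6) = 0.2466.
Trapped volume = 510.0 × 0.2466 = 125.77 mL.

126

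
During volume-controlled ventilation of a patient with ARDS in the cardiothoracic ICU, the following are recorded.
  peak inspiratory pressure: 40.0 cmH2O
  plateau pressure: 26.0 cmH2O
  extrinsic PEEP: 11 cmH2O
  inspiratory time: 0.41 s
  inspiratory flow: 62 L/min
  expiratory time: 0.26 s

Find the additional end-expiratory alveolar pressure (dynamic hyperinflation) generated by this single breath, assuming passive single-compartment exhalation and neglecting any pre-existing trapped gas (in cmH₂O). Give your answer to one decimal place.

7.6

Flow: 62 L/min ÷ 60 = 1.0333 L/s.
Vt = flow × Ti = 1.0333 L/s × 0.41 s × 1000 mL/L = 423.65 mL.
R = (PIP − Pplat)/V̇ = (40.0 − 26.0) / 1.0333 = 14.0/1.0333 = 13.549 cmH2O·s/L.
C = Vt/(Pplat − PEEP) = 423.65 / (26.0 − 11) = 423.65/15.0 = 28.243 mL/cmH2O.
τ = R × C = 13.549 × 0.02824 L/cmH2O = 0.3826 s.
Fraction remaining = e^(−Te/τ) = e^(−0.26/0.3826) = 0.5068; trapped volume = 423.65 × 0.5068 = 214.71 mL.
Additional alveolar pressure from trapping ≈ V_trapped / C = 214.71 / 28.243 = 7.602 cmH2O.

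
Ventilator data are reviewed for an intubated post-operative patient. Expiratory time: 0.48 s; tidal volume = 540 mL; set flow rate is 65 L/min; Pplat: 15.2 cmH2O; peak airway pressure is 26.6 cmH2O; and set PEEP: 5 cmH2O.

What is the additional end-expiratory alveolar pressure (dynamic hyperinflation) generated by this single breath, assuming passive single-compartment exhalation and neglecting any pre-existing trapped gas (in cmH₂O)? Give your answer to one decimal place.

Flow: 65 L/min ÷ 60 = 1.0833 L/s.
R = (PIP − Pplat)/V̇ = (26.6 − 15.2) / 1.0833 = 11.4/1.0833 = 10.523 cmH2O·s/L.
C = Vt/(Pplat − PEEP) = 540.0 / (15.2 − 5) = 540.0/10.2 = 52.941 mL/cmH2O.
τ = R × C = 10.523 × 0.05294 L/cmH2O = 0.5571 s.
Fraction remaining = e^(−Te/τ) = e^(−0.48/0.5571) = 0.4225; trapped volume = 540.0 × 0.4225 = 228.15 mL.
Additional alveolar pressure from trapping ≈ V_trapped / C = 228.15 / 52.941 = 4.31 cmH2O.

4.3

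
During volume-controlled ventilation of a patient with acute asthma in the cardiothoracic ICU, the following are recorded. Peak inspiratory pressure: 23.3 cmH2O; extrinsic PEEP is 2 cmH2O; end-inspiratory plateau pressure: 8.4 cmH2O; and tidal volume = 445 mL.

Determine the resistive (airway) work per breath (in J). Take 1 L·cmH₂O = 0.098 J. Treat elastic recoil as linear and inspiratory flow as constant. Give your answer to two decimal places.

With constant inspiratory flow the resistive pressure is constant at PIP − Pplat = 23.3 − 8.4 = 14.9 cmH2O, so resistive work = 14.9 × 0.445 = 6.631 L·cmH2O.
× 0.098 J/(L·cmH2O) → 0.6498 J.

0.65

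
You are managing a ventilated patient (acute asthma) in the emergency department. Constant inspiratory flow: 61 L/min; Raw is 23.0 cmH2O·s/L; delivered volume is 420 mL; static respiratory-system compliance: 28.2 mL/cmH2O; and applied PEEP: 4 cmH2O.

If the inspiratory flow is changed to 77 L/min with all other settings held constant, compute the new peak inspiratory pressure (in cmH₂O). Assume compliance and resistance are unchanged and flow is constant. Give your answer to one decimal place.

Flow: 61 L/min ÷ 60 = 1.0167 L/s.
New flow: 77 L/min ÷ 60 = 1.2833 L/s.
PIP = Vt/C + R·V̇ + PEEP (constant-flow equation of motion).
Only the resistive term changes: ΔPIP = R × ΔV̇ = 23.0 × (1.2833 − 1.0167) = 23.0 × 0.2666 = 6.132 cmH2O.
Original PIP = 420/28.2 + 23.0×1.0167 + 4 = 42.278 cmH2O; new PIP = 42.278 + (6.132) = 48.41 cmH2O.

48.4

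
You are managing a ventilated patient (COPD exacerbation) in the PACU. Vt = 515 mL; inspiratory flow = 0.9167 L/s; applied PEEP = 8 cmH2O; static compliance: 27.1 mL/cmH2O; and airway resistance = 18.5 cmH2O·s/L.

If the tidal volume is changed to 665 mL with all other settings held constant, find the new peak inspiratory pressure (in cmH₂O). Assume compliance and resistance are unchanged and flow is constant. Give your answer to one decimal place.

PIP = Vt/C + R·V̇ + PEEP (constant-flow equation of motion).
Only the elastic term changes: ΔPIP = ΔVt / C = (665 − 515) / 27.1 = 5.535 cmH2O.
Original PIP = 515/27.1 + 18.5×0.9167 + 8 = 43.963 cmH2O; new PIP = 43.963 + (5.535) = 49.498 cmH2O.

49.5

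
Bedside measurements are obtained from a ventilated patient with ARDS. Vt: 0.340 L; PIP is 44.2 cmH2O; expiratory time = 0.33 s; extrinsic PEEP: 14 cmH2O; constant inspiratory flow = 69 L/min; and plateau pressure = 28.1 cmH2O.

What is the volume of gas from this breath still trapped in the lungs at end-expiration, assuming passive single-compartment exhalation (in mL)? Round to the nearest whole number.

128

Flow: 69 L/min ÷ 60 = 1.15 L/s.
R = (PIP − Pplat)/V̇ = (44.2 − 28.1) / 1.15 = 16.1/1.15 = 14.0 cmH2O·s/L.
C = Vt/(Pplat − PEEP) = 340.0 / (28.1 − 14) = 340.0/14.1 = 24.113 mL/cmH2O.
τ = R × C = 14.0 × 0.02411 L/cmH2O = 0.3375 s.
Fraction remaining = e^(−Te/τ) = e^(−0.33/0.3375) = 0.3761.
Trapped volume = 340.0 × 0.3761 = 127.87 mL.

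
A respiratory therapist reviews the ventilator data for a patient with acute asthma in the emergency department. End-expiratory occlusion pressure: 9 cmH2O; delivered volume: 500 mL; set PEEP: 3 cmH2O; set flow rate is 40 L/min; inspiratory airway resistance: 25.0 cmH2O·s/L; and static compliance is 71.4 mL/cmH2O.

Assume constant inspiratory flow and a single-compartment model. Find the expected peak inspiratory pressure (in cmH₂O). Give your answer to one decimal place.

32.7

Flow: 40 L/min ÷ 60 = 0.6667 L/s.
Total PEEP = 9 cmH2O (set 3 + intrinsic 6); this is the baseline alveolar pressure.
Equation of motion (constant flow): PIP = Vt/C + R·V̇ + PEEP.
PIP = 500/71.4 + 25.0×0.6667 + 9 = 7.003 + 16.668 + 9 = 32.671 cmH2O.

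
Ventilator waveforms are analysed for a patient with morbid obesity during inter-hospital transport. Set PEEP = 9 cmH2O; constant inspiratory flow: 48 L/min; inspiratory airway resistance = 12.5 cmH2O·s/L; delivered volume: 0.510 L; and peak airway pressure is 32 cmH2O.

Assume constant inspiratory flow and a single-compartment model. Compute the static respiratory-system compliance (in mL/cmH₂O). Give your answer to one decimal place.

Flow: 48 L/min ÷ 60 = 0.8 L/s.
Equation of motion (constant flow): PIP = Vt/C + R·V̇ + PEEP.
Vt/C = PIP − R·V̇ − PEEP = 32 − 12.5×0.8 − 9 = 32 − 10.0 − 9 = 13.0 cmH2O.
C = Vt / 13.0 = 510 / 13.0 = 39.231 mL/cmH2O.

39.2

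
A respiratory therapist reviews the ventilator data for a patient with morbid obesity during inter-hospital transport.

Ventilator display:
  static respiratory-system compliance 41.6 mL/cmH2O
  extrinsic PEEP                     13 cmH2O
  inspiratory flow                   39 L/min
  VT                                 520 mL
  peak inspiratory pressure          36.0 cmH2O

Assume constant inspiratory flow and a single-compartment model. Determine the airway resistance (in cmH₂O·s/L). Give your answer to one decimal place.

16.2

Flow: 39 L/min ÷ 60 = 0.65 L/s.
Equation of motion (constant flow): PIP = Vt/C + R·V̇ + PEEP.
R·V̇ = PIP − Vt/C − PEEP = 36.0 − 520/41.6 − 13 = 36.0 − 12.5 − 13 = 10.5 cmH2O.
R = 10.5 / 0.65 = 16.154 cmH2O·s/L.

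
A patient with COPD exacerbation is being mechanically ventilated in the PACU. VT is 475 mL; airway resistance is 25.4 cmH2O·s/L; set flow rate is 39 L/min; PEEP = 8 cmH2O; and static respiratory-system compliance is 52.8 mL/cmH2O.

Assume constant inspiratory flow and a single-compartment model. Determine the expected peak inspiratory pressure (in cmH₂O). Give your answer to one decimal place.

Flow: 39 L/min ÷ 60 = 0.65 L/s.
Equation of motion (constant flow): PIP = Vt/C + R·V̇ + PEEP.
PIP = 475/52.8 + 25.4×0.65 + 8 = 8.996 + 16.51 + 8 = 33.506 cmH2O.

33.5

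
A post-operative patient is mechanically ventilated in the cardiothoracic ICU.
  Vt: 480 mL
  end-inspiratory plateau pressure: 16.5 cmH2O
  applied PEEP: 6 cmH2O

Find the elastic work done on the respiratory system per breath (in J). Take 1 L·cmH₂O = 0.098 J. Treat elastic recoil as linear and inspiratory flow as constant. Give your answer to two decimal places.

0.25

Elastic work ≈ ½ × (Pplat − PEEP) × Vt = 0.5 × (16.5 − 6) × 0.480 L = 0.5 × 10.5 × 0.480 = 2.52 L·cmH2O.
× 0.098 J/(L·cmH2O) → 0.247 J.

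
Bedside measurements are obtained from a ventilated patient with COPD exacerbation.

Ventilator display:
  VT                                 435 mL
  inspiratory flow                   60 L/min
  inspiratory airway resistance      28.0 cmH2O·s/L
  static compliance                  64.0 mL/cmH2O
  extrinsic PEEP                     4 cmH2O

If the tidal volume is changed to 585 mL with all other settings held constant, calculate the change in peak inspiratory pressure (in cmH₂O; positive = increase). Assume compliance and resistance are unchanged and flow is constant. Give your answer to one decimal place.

PIP = Vt/C + R·V̇ + PEEP (constant-flow equation of motion).
Only the elastic term changes: ΔPIP = ΔVt / C = (585 − 435) / 64.0 = 2.344 cmH2O.

2.3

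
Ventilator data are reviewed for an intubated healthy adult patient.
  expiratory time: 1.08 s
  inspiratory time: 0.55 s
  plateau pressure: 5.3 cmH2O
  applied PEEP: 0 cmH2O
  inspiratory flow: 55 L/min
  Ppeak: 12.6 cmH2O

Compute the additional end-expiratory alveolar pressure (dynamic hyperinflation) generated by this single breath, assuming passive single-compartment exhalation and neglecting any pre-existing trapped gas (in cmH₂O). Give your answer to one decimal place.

1.3

Flow: 55 L/min ÷ 60 = 0.9167 L/s.
Vt = flow × Ti = 0.9167 L/s × 0.55 s × 1000 mL/L = 504.19 mL.
R = (PIP − Pplat)/V̇ = (12.6 − 5.3) / 0.9167 = 7.3/0.9167 = 7.963 cmH2O·s/L.
C = Vt/(Pplat − PEEP) = 504.19 / (5.3 − 0) = 504.19/5.3 = 95.13 mL/cmH2O.
τ = R × C = 7.963 × 0.09513 L/cmH2O = 0.7575 s.
Fraction remaining = e^(−Te/τ) = e^(−1.08/0.7575) = 0.2403; trapped volume = 504.19 × 0.2403 = 121.16 mL.
Additional alveolar pressure from trapping ≈ V_trapped / C = 121.16 / 95.13 = 1.274 cmH2O.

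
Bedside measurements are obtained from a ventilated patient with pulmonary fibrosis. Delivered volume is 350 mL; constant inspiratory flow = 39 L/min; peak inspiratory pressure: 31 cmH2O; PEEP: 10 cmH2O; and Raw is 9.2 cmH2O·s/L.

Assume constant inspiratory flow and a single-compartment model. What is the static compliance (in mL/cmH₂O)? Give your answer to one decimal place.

23.3

Flow: 39 L/min ÷ 60 = 0.65 L/s.
Equation of motion (constant flow): PIP = Vt/C + R·V̇ + PEEP.
Vt/C = PIP − R·V̇ − PEEP = 31 − 9.2×0.65 − 10 = 31 − 5.98 − 10 = 15.02 cmH2O.
C = Vt / 15.02 = 350 / 15.02 = 23.302 mL/cmH2O.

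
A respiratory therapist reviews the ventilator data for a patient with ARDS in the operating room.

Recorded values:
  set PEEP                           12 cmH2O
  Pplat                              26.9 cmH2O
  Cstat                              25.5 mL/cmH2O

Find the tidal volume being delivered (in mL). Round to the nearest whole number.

Vt = Cstat × (Pplat − PEEP) = 25.5 × (26.9 − 12) = 25.5 × 14.9 = 379.95 mL.

380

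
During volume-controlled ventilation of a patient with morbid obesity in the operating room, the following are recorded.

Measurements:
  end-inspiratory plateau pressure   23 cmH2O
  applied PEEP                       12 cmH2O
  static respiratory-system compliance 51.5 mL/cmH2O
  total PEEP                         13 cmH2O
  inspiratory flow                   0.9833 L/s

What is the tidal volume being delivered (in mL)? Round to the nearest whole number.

End-expiratory occlusion gives total PEEP = 13 cmH2O (intrinsic PEEP = 13 − 12 = 1). Use total PEEP for the elastic gradient.
Vt = Cstat × (Pplat − PEEPtotal) = 51.5 × (23 − 13) = 51.5 × 10.0 = 515.0 mL.

515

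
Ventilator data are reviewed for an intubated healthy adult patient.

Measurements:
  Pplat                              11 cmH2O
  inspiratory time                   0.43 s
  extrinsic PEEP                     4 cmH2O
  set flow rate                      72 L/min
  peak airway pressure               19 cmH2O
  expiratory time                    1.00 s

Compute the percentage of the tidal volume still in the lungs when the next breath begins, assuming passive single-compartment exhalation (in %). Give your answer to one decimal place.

13.1

Flow: 72 L/min ÷ 60 = 1.2 L/s.
Vt = flow × Ti = 1.2 L/s × 0.43 s × 1000 mL/L = 516.0 mL.
R = (PIP − Pplat)/V̇ = (19 − 11) / 1.2 = 8.0/1.2 = 6.667 cmH2O·s/L.
C = Vt/(Pplat − PEEP) = 516.0 / (11 − 4) = 516.0/7.0 = 73.714 mL/cmH2O.
τ = R × C = 6.667 × 0.07371 L/cmH2O = 0.4914 s.
Fraction remaining at end-expiration = e^(−Te/τ) = e^(−1.00/0.4914) = 0.1307 → 13.07%.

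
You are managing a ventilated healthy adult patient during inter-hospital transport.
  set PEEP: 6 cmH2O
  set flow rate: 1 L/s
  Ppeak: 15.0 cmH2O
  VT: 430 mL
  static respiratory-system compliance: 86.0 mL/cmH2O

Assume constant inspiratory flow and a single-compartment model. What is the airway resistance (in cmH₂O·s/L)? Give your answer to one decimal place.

4.0

Equation of motion (constant flow): PIP = Vt/C + R·V̇ + PEEP.
R·V̇ = PIP − Vt/C − PEEP = 15.0 − 430/86.0 − 6 = 15.0 − 5.0 − 6 = 4.0 cmH2O.
R = 4.0 / 1 = 4.0 cmH2O·s/L.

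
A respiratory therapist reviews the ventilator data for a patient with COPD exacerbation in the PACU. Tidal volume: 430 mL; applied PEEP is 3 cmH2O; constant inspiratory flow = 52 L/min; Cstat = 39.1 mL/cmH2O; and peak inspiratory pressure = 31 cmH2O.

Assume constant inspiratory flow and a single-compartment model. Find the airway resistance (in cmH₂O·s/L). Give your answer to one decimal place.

19.6

Flow: 52 L/min ÷ 60 = 0.8667 L/s.
Equation of motion (constant flow): PIP = Vt/C + R·V̇ + PEEP.
R·V̇ = PIP − Vt/C − PEEP = 31 − 430/39.1 − 3 = 31 − 10.997 − 3 = 17.003 cmH2O.
R = 17.003 / 0.8667 = 19.618 cmH2O·s/L.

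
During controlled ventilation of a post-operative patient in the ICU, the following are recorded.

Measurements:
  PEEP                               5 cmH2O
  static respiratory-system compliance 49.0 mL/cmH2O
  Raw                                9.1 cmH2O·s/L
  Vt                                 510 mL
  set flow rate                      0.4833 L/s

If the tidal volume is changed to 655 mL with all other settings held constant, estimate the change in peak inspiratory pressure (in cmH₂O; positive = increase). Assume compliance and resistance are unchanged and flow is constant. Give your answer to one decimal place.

PIP = Vt/C + R·V̇ + PEEP (constant-flow equation of motion).
Only the elastic term changes: ΔPIP = ΔVt / C = (655 − 510) / 49.0 = 2.959 cmH2O.

3.0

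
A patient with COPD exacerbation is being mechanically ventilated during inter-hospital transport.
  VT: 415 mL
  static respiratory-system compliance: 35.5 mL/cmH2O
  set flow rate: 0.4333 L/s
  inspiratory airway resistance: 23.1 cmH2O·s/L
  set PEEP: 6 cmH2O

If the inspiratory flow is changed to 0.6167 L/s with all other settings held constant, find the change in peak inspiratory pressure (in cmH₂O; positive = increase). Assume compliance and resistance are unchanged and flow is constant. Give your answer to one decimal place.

PIP = Vt/C + R·V̇ + PEEP (constant-flow equation of motion).
Only the resistive term changes: ΔPIP = R × ΔV̇ = 23.1 × (0.6167 − 0.4333) = 23.1 × 0.1834 = 4.237 cmH2O.

4.2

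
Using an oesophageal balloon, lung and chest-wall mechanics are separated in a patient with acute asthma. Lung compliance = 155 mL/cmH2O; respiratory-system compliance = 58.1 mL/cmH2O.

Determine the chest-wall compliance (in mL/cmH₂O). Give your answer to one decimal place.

92.9

1/Ccw = 1/Crs − 1/CL.
1/Ccw = 1/58.1 − 1/155 = 0.01076.
Ccw = 92.937 mL/cmH2O.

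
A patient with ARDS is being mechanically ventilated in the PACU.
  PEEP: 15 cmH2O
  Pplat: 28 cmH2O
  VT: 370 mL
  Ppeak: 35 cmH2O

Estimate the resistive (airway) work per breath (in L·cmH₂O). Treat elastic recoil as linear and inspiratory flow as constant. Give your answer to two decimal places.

2.59

With constant inspiratory flow the resistive pressure is constant at PIP − Pplat = 35 − 28 = 7.0 cmH2O, so resistive work = 7.0 × 0.370 = 2.59 L·cmH2O.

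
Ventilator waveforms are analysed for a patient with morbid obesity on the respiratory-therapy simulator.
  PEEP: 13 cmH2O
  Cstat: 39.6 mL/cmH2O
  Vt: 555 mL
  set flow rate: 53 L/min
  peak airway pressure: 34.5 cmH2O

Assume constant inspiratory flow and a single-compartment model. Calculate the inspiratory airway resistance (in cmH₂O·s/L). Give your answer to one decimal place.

Flow: 53 L/min ÷ 60 = 0.8833 L/s.
Equation of motion (constant flow): PIP = Vt/C + R·V̇ + PEEP.
R·V̇ = PIP − Vt/C − PEEP = 34.5 − 555/39.6 − 13 = 34.5 − 14.015 − 13 = 7.485 cmH2O.
R = 7.485 / 0.8833 = 8.474 cmH2O·s/L.

8.5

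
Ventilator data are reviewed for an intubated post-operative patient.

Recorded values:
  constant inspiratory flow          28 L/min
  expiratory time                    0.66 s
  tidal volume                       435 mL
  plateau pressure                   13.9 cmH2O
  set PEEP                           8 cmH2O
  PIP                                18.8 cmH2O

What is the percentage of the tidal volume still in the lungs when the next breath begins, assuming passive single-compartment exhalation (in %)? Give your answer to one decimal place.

42.6

Flow: 28 L/min ÷ 60 = 0.4667 L/s.
R = (PIP − Pplat)/V̇ = (18.8 − 13.9) / 0.4667 = 4.9/0.4667 = 10.499 cmH2O·s/L.
C = Vt/(Pplat − PEEP) = 435.0 / (13.9 − 8) = 435.0/5.9 = 73.729 mL/cmH2O.
τ = R × C = 10.499 × 0.07373 L/cmH2O = 0.7741 s.
Fraction remaining at end-expiration = e^(−Te/τ) = e^(−0.66/0.7741) = 0.4263 → 42.63%.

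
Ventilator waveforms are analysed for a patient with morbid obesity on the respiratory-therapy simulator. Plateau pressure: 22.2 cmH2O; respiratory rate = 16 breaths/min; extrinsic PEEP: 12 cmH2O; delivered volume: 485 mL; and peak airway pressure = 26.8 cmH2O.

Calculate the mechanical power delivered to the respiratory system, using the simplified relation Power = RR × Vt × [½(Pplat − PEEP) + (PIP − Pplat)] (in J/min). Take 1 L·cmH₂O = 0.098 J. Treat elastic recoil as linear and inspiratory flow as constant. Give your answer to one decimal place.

Per-breath work = Vt × [½(Pplat−PEEP) + (PIP−Pplat)] = 0.485 × [0.5×10.2 + 4.6] = 0.485 × 9.7 = 4.705 L·cmH2O.
Power = 16 × 4.705 = 75.28 L·cmH2O/min.
× 0.098 J/(L·cmH2O) → 7.377 J/min.

7.4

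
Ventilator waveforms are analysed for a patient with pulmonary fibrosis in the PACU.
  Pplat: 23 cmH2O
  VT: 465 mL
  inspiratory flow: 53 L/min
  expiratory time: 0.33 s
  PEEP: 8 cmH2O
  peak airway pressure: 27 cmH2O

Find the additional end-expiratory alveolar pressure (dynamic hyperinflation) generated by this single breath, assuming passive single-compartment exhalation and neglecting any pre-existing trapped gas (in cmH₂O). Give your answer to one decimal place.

1.4

Flow: 53 L/min ÷ 60 = 0.8833 L/s.
R = (PIP − Pplat)/V̇ = (27 − 23) / 0.8833 = 4.0/0.8833 = 4.528 cmH2O·s/L.
C = Vt/(Pplat − PEEP) = 465.0 / (23 − 8) = 465.0/15.0 = 31.0 mL/cmH2O.
τ = R × C = 4.528 × 0.031 L/cmH2O = 0.1404 s.
Fraction remaining = e^(−Te/τ) = e^(−0.33/0.1404) = 0.09533; trapped volume = 465.0 × 0.09533 = 44.328 mL.
Additional alveolar pressure from trapping ≈ V_trapped / C = 44.328 / 31.0 = 1.43 cmH2O.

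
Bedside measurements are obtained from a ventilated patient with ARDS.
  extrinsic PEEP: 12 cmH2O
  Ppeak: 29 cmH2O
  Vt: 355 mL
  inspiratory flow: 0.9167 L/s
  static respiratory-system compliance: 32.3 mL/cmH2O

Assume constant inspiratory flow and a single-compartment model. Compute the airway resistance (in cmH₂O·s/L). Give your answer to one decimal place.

Equation of motion (constant flow): PIP = Vt/C + R·V̇ + PEEP.
R·V̇ = PIP − Vt/C − PEEP = 29 − 355/32.3 − 12 = 29 − 10.991 − 12 = 6.009 cmH2O.
R = 6.009 / 0.9167 = 6.555 cmH2O·s/L.

6.6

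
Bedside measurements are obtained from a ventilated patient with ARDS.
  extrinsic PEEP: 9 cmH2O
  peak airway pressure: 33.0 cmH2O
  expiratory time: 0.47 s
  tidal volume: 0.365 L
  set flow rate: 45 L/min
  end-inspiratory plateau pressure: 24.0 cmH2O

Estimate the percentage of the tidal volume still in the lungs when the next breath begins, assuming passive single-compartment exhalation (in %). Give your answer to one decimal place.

Flow: 45 L/min ÷ 60 = 0.75 L/s.
R = (PIP − Pplat)/V̇ = (33.0 − 24.0) / 0.75 = 9.0/0.75 = 12.0 cmH2O·s/L.
C = Vt/(Pplat − PEEP) = 365.0 / (24.0 − 9) = 365.0/15.0 = 24.333 mL/cmH2O.
τ = R × C = 12.0 × 0.02433 L/cmH2O = 0.292 s.
Fraction remaining at end-expiration = e^(−Te/τ) = e^(−0.47/0.292) = 0.2 → 20.0%.

20.0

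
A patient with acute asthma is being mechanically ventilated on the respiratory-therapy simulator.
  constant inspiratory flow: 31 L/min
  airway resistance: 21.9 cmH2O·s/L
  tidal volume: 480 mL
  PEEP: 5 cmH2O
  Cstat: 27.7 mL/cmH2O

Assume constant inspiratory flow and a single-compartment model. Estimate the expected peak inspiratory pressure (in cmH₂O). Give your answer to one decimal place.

33.6

Flow: 31 L/min ÷ 60 = 0.5167 L/s.
Equation of motion (constant flow): PIP = Vt/C + R·V̇ + PEEP.
PIP = 480/27.7 + 21.9×0.5167 + 5 = 17.329 + 11.316 + 5 = 33.645 cmH2O.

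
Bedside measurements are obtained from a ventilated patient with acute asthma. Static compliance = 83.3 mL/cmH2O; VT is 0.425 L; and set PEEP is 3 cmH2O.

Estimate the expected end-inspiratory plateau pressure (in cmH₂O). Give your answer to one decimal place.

8.1

Pplat = PEEP + Vt / Cstat = 3 + 425 / 83.3 = 3 + 5.102 = 8.102 cmH2O.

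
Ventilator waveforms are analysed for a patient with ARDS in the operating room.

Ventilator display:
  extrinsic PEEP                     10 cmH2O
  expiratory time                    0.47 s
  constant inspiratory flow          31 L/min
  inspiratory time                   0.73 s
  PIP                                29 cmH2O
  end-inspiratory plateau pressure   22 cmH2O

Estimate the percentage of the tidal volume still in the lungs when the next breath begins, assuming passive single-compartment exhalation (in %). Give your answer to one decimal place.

Flow: 31 L/min ÷ 60 = 0.5167 L/s.
Vt = flow × Ti = 0.5167 L/s × 0.73 s × 1000 mL/L = 377.19 mL.
R = (PIP − Pplat)/V̇ = (29 − 22) / 0.5167 = 7.0/0.5167 = 13.548 cmH2O·s/L.
C = Vt/(Pplat − PEEP) = 377.19 / (22 − 10) = 377.19/12.0 = 31.433 mL/cmH2O.
τ = R × C = 13.548 × 0.03143 L/cmH2O = 0.4258 s.
Fraction remaining at end-expiration = e^(−Te/τ) = e^(−0.47/0.4258) = 0.3316 → 33.16%.

33.2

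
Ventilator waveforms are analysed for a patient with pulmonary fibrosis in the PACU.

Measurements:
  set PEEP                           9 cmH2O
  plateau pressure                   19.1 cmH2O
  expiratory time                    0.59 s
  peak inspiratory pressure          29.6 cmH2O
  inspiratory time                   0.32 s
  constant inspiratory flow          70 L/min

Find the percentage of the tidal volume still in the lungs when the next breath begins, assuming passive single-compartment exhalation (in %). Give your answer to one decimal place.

Flow: 70 L/min ÷ 60 = 1.1667 L/s.
Vt = flow × Ti = 1.1667 L/s × 0.32 s × 1000 mL/L = 373.34 mL.
R = (PIP − Pplat)/V̇ = (29.6 − 19.1) / 1.1667 = 10.5/1.1667 = 9.0 cmH2O·s/L.
C = Vt/(Pplat − PEEP) = 373.34 / (19.1 − 9) = 373.34/10.1 = 36.964 mL/cmH2O.
τ = R × C = 9.0 × 0.03696 L/cmH2O = 0.3326 s.
Fraction remaining at end-expiration = e^(−Te/τ) = e^(−0.59/0.3326) = 0.1697 → 16.97%.

17.0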